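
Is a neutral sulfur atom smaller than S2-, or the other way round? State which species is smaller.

Forming S2- adds 2 electrons to S. More electron–electron repulsion in the same shell, with unchanged nuclear charge, lets the cloud expand.
An anion is larger than its parent atom: S2- > S.

S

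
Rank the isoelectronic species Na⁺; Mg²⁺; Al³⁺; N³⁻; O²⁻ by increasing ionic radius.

Al³⁺, Mg²⁺, Na⁺, O²⁻, N³⁻

All of these have 10 electrons, so size is governed by nuclear charge alone: the more protons, the stronger the pull on the same electron cloud, and the smaller the ion.
Nuclear charges: Al³⁺ (Z=13), Mg²⁺ (Z=12), Na⁺ (Z=11), O²⁻ (Z=8), N³⁻ (Z=7).
Smallest to largest: Al³⁺ < Mg²⁺ < Na⁺ < O²⁻ < N³⁻.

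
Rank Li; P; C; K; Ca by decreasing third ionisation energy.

The third ionization energy removes an electron from the +2 ion. For each element: Li²⁺ is already 1 electron into the core; P²⁺ still has 3 valence electrons; C²⁺ still has 2 valence electrons; K²⁺ is already 1 electron into the core; Ca²⁺ is the bare [Ar] core.
Usually core removal costs more than valence removal, but here the competition is close: a tightly held n=2 valence electron can cost more to remove than an n=3 core electron, so the actual values have to decide it.
Valence configurations: P²⁺ [Ne]3s²3p¹, C²⁺ [He]2s².
Tabulated IE_3 (kJ/mol): Li 11815, P 2914, C 4620, K 4420, Ca 4912.
Putting it together, IE_3: P < K < C < Ca < Li.

Li > Ca > C > K > P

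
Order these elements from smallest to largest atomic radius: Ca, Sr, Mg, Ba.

Mg < Ca < Sr < Ba

Across a period the added protons contract the valence shell; down a group each new principal shell makes the atom larger.
All are in group 2, so atomic radius increases down the group.
So from smallest to largest: Mg < Ca < Sr < Ba.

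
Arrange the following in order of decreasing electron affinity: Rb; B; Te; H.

Te, H, Rb, B

H is in period 1, group 1; B is in period 2, group 13; Rb is in period 5, group 1; Te is in period 5, group 16.
Electron affinity generally becomes more exothermic across a period toward the halogens and less exothermic down a group.
These span different periods and groups, so the two trends combine.
Rb > B: this pair runs against the simple trend — see the exception note.
H > Rb: they share group 1; the group trend gives H the larger value.
Te > H: period and group pull opposite ways; the across-period shift dominates (190 vs 73 kJ/mol).
Note the exception: Rb has a higher electron affinity than B, contrary to the simple trend — B's ns²np¹ configuration gives only a small electron affinity — the sparsely filled np subshell binds an added electron weakly.
Tabulated electron affinity (kJ/mol): H 73, B 27, Rb 47, Te 190.
So from highest to lowest: Te > H > Rb > B.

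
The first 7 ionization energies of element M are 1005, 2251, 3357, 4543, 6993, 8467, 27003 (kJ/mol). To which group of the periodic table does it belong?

Look for the largest jump between consecutive ionization energies: IE7/IE6 ≈ 3.2, far larger than any earlier ratio.
That jump marks the point where a core electron is being removed. So the atom has 6 valence electrons.
A main-group element with 6 valence electrons is in group 16.

Group 16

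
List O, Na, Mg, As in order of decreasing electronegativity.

O is in period 2, group 16; Na is in period 3, group 1; Mg is in period 3, group 2; As is in period 4, group 15.
Smaller atoms with higher effective nuclear charge are more electronegative.
These span different periods and groups, so the two trends combine.
Mg > Na: both are in period 3; the period trend gives Mg the larger value.
As > Mg: the two effects oppose for this pair; the across-period effect wins (2.18 vs 1.31).
O > As: relative to As, both the across-period and down-group shifts push O's electronegativity up.
Approximate values (Pauling): O 3.44, Na 0.93, Mg 1.31, As 2.18.
So from highest to lowest: O > As > Mg > Na.

O > As > Mg > Na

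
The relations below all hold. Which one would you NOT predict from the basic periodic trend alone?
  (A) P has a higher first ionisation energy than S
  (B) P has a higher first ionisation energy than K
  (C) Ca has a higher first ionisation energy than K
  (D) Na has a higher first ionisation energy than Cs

The general trend: first ionisation energy increases across a period and decreases down a group.
(A) P (period 3, group 15) vs S (period 3, group 16): the stated order contradicts the simple trend.
(B) P (period 3, group 15) vs K (period 4, group 1): the stated order agrees with the simple trend.
(C) Ca (period 4, group 2) vs K (period 4, group 1): the stated order agrees with the simple trend.
(D) Na (period 3, group 1) vs Cs (period 6, group 1): the stated order agrees with the simple trend.
The exception is (A): S (3p⁴) ionizes more easily than half-filled P (3p³) because the paired 3p electron in S is pushed out by e⁻–e⁻ repulsion.

(A)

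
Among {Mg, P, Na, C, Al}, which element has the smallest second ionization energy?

Mg

The second ionization energy removes an electron from the +1 ion. For each element: Mg⁺ still has 1 valence electron; P⁺ still has 4 valence electrons; Na⁺ is the bare [Ne] core; C⁺ still has 3 valence electrons; Al⁺ still has 2 valence electrons.
Breaking into a closed-shell core is much more expensive than removing a leftover valence electron — Na has the largest IE_2 here.
Valence configurations: Mg⁺ [Ne]3s¹, P⁺ [Ne]3s²3p², C⁺ [He]2s²2p¹, Al⁺ [Ne]3s².
Tabulated IE_2 (kJ/mol): Mg 1451, P 1907, Na 4562, C 2353, Al 1817.
Hence IE_2: Mg < Al < P < C < Na.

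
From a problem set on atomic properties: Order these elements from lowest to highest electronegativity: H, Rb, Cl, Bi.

Rb, Bi, H, Cl

H is in period 1, group 1; Cl is in period 3, group 17; Rb is in period 5, group 1; Bi is in period 6, group 15.
Smaller atoms with higher effective nuclear charge are more electronegative.
Neither a single period nor a single group — weigh both effects.
Bi > Rb: period and group pull opposite ways; the across-period shift dominates (2.02 vs 0.82).
H > Bi: period and group pull opposite ways; the down-group shift dominates (2.20 vs 2.02).
Cl > H: the two effects oppose for this pair; the across-period effect wins (3.16 vs 2.20).
Approximate values (Pauling): H 2.20, Cl 3.16, Rb 0.82, Bi 2.02.
So from lowest to highest: Rb < Bi < H < Cl.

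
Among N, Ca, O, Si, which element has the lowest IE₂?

Ca

After 1 electron has been removed, what remains? N⁺ still has 4 valence electrons; Ca⁺ still has 1 valence electron; O⁺ still has 5 valence electrons; Si⁺ still has 3 valence electrons.
All are still removing valence electrons, so compare the +1 ions as you would atoms: IE_2 generally rises across a period (higher Z_eff) and falls down a group (larger shell), subject to the usual subshell exceptions.
Valence configurations: N⁺ [He]2s²2p², Ca⁺ [Ar]4s¹, O⁺ [He]2s²2p³, Si⁺ [Ne]3s²3p¹.
Approximate IE_2 values (kJ/mol): N 2856, Ca 1145, O 3388, Si 1577.
Hence IE_2: Ca < Si < N < O.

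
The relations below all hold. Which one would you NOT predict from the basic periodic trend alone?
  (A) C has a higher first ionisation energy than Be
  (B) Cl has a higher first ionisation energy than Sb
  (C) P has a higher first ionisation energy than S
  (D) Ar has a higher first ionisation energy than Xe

(C)

The general trend: first ionisation energy increases across a period and decreases down a group.
(A) C (period 2, group 14) vs Be (period 2, group 2): the stated order agrees with the simple trend.
(B) Cl (period 3, group 17) vs Sb (period 5, group 15): the stated order agrees with the simple trend.
(C) P (period 3, group 15) vs S (period 3, group 16): the stated order contradicts the simple trend.
(D) Ar (period 3, group 18) vs Xe (period 5, group 18): the stated order agrees with the simple trend.
The exception is (C): S (3p⁴) ionizes more easily than half-filled P (3p³) because the paired 3p electron in S is pushed out by e⁻–e⁻ repulsion.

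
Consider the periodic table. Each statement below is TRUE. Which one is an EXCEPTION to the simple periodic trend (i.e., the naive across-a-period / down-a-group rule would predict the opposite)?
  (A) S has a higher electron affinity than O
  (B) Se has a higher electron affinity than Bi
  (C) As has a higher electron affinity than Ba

The general trend: electron affinity increases across a period and decreases down a group.
(A) S (period 3, group 16) vs O (period 2, group 16): the stated order contradicts the simple trend.
(B) Se (period 4, group 16) vs Bi (period 6, group 15): the stated order agrees with the simple trend.
(C) As (period 4, group 15) vs Ba (period 6, group 2): the stated order agrees with the simple trend.
The exception is (A): the compact 2p subshell of O repels the added electron more than S's larger 3p does.

(A)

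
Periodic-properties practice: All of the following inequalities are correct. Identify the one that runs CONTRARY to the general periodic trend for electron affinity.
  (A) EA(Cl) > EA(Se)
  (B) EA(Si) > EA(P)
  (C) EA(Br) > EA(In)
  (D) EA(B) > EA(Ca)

(B)

The general trend: electron affinity increases across a period and decreases down a group.
(A) Cl (period 3, group 17) vs Se (period 4, group 16): the stated order agrees with the simple trend.
(B) Si (period 3, group 14) vs P (period 3, group 15): the stated order contradicts the simple trend.
(C) Br (period 4, group 17) vs In (period 5, group 13): the stated order agrees with the simple trend.
(D) B (period 2, group 13) vs Ca (period 4, group 2): the stated order agrees with the simple trend.
The exception is (B): adding an electron to P's half-filled 3p³ is unfavourable, so Si (3p²) has the more exothermic EA.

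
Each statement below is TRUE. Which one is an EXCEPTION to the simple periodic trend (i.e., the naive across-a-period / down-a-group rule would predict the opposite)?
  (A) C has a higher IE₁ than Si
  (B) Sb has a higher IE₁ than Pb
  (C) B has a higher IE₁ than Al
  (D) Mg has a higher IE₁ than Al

(D)

The general trend: IE₁ increases across a period and decreases down a group.
(A) C (period 2, group 14) vs Si (period 3, group 14): the stated order agrees with the simple trend.
(B) Sb (period 5, group 15) vs Pb (period 6, group 14): the stated order agrees with the simple trend.
(C) B (period 2, group 13) vs Al (period 3, group 13): the stated order agrees with the simple trend.
(D) Mg (period 3, group 2) vs Al (period 3, group 13): the stated order contradicts the simple trend.
The exception is (D): Al's single 3p electron is easier to remove than one from Mg's filled 3s².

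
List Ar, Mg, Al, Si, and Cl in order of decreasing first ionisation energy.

Mg is in period 3, group 2; Al is in period 3, group 13; Si is in period 3, group 14; Cl is in period 3, group 17; Ar is in period 3, group 18.
Across a period the outer electron is held more tightly (higher IE₁); down a group it sits in a higher shell, more shielded, and comes off more easily.
All lie in period 3; the across-period trend (first ionization energy increases left to right) applies, with the exception below.
Note the exception: Mg has a higher first ionization energy than Al, contrary to the simple trend — Al's single 3p electron is easier to remove than one from Mg's filled 3s².
Tabulated first ionization energy (kJ/mol): Mg 738, Al 578, Si 786, Cl 1251, Ar 1521.
So from highest to lowest: Ar > Cl > Si > Mg > Al.

Ar > Cl > Si > Mg > Al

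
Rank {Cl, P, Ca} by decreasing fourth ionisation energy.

Ca > Cl > P

Consider each +3 ion: Cl³⁺ still has 4 valence electrons; P³⁺ still has 2 valence electrons; Ca³⁺ is already 1 electron into the core.
Pulling an electron out of a noble-gas core costs far more than removing a remaining valence electron, so Ca sits at the high end of IE_4.
Valence configurations: Cl³⁺ [Ne]3s²3p², P³⁺ [Ne]3s².
The numbers (kJ/mol): Cl 5159, P 4964, Ca 6491.
Putting it together, IE_4: P < Cl < Ca.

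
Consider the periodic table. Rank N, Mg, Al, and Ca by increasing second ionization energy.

Ca < Mg < Al < N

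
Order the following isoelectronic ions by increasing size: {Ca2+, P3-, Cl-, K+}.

All of these have 18 electrons, so size is governed by nuclear charge alone: the more protons, the stronger the pull on the same electron cloud, and the smaller the ion.
Nuclear charges: Ca2+ (Z=20), K+ (Z=19), Cl- (Z=17), P3- (Z=15).
Smallest to largest: Ca2+ < K+ < Cl- < P3-.

Ca2+, K+, Cl-, P3-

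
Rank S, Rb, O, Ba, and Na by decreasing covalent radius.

Rb > Ba > Na > S > O

Radius decreases left→right (rising Z_eff, same n) and increases top→bottom (higher n).
Neither a single period nor a single group — weigh both effects.
S > O: they share group 16; the group trend gives S the larger value.
Na > S: Na lies to the left of S in period 3, so the across-period effect alone puts Na larger.
Ba > Na: the two effects oppose for this pair; the down-group effect wins (196 vs 155 pm).
Rb > Ba: the two effects oppose for this pair; the across-period effect wins (210 vs 196 pm).
Tabulated atomic radius (pm): O 63, Na 155, S 103, Rb 210, Ba 196.
So from largest to smallest: Rb > Ba > Na > S > O.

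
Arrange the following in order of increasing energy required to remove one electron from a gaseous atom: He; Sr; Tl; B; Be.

He is in period 1, group 18; Be is in period 2, group 2; B is in period 2, group 13; Sr is in period 5, group 2; Tl is in period 6, group 13.
Removing the outermost electron gets harder across a period and easier down a group.
These span different periods and groups, so the two trends combine.
Tl > Sr: period and group pull opposite ways; the across-period shift dominates (589 vs 550 kJ/mol).
B > Tl: they share group 13; the group trend gives B the larger value.
Be > B: this pair runs against the simple trend — see the exception note.
He > Be: both effects reinforce here, so He is clearly the higher of the two.
Note the exception: Be has a higher first ionization energy than B, contrary to the simple trend — removing B's lone 2p electron is easier than breaking Be's filled 2s².
For reference (kJ/mol): He 2372, Be 900, B 801, Sr 550, Tl 589.
So from lowest to highest: Sr < Tl < B < Be < He.

Sr, Tl, B, Be, He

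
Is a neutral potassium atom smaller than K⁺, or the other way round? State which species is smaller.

K⁺

Forming K⁺ removes 1 electron from K. Fewer electrons for the same nuclear charge means less shielding and a higher Z_eff on the remaining electrons, and for main-group metals the entire outer shell is lost.
A cation is smaller than its parent atom: K⁺ < K.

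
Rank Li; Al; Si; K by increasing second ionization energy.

Consider each +1 ion: Li⁺ is the bare [He] core; Al⁺ still has 2 valence electrons; Si⁺ still has 3 valence electrons; K⁺ is the bare [Ar] core.
Pulling an electron out of a noble-gas core costs far more than removing a remaining valence electron, so K and Li sit at the high end of IE_2.
Valence configurations: Al⁺ [Ne]3s², Si⁺ [Ne]3s²3p¹.
Si⁺ loses a lone 3p electron whereas Al⁺ must break into a filled 3s² pair, so IE_2(Al) > IE_2(Si) even though Si has the higher nuclear charge.
The numbers (kJ/mol): Li 7298, Al 1817, Si 1577, K 3052.
Hence IE_2: Si < Al < K < Li.

Si < Al < K < Li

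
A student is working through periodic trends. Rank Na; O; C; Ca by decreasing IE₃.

Consider each +2 ion: Na²⁺ is already 1 electron into the core; O²⁺ still has 4 valence electrons; C²⁺ still has 2 valence electrons; Ca²⁺ is the bare [Ar] core.
Usually core removal costs more than valence removal, but here the competition is close: a tightly held n=2 valence electron can cost more to remove than an n=3 core electron, so the actual values have to decide it.
Valence configurations: O²⁺ [He]2s²2p², C²⁺ [He]2s².
Approximate IE_3 values (kJ/mol): Na 6910, O 5300, C 4620, Ca 4912.
So the third ionization energies run C < Ca < O < Na.

Na, O, Ca, C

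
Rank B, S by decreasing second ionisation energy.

Consider each +1 ion: B⁺ still has 2 valence electrons; S⁺ still has 5 valence electrons.
All are still removing valence electrons, so compare the +1 ions as you would atoms: IE_2 generally rises across a period (higher Z_eff) and falls down a group (larger shell), subject to the usual subshell exceptions.
Valence configurations: B⁺ [He]2s², S⁺ [Ne]3s²3p³.
Approximate IE_2 values (kJ/mol): B 2427, S 2252.
Putting it together, IE_2: S < B.

B > S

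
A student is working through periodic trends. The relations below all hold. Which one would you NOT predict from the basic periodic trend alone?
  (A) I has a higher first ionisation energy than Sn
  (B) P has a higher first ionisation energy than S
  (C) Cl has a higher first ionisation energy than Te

(B)

The general trend: first ionisation energy increases across a period and decreases down a group.
(A) I (period 5, group 17) vs Sn (period 5, group 14): the stated order agrees with the simple trend.
(B) P (period 3, group 15) vs S (period 3, group 16): the stated order contradicts the simple trend.
(C) Cl (period 3, group 17) vs Te (period 5, group 16): the stated order agrees with the simple trend.
The exception is (B): S (3p⁴) ionizes more easily than half-filled P (3p³) because the paired 3p electron in S is pushed out by e⁻–e⁻ repulsion.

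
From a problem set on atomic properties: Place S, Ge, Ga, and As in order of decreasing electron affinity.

Adding an electron releases more energy for atoms nearer the top right (short of the noble gases).
Neither a single period nor a single group — weigh both effects.
As > Ga: As lies to the right of Ga in period 4, so the across-period effect alone puts As higher.
Ge > As: this pair runs against the simple trend — see the exception note.
S > Ge: relative to Ge, both the across-period and down-group shifts push S's electron affinity up.
Note the exception: Ge has a higher electron affinity than As, contrary to the simple trend — adding an electron to As's half-filled 4p³ is unfavourable, so Ge (4p²) has the more exothermic EA.
For reference (kJ/mol): S 200, Ga 29, Ge 119, As 78.
So from highest to lowest: S > Ge > As > Ga.

S > Ge > As > Ga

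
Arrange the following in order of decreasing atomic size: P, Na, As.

Na > As > P

Na is in period 3, group 1; P is in period 3, group 15; As is in period 4, group 15.
Radius decreases left→right (rising Z_eff, same n) and increases top→bottom (higher n).
Here both period and group differ, so the two effects have to be weighed against each other.
As > P: they share group 15; the group trend gives As the larger value.
Na > As: the two effects oppose for this pair; the across-period effect wins (155 vs 121 pm).
Tabulated atomic radius (pm): Na 155, P 111, As 121.
So from largest to smallest: Na > As > P.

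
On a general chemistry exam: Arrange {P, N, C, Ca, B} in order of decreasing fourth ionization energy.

After 3 electrons have been removed, what remains? P³⁺ still has 2 valence electrons; N³⁺ still has 2 valence electrons; C³⁺ still has 1 valence electron; Ca³⁺ is already 1 electron into the core; B³⁺ is the bare [He] core.
Usually core removal costs more than valence removal, but here the competition is close: a tightly held n=2 valence electron can cost more to remove than an n=3 core electron, so the actual values have to decide it.
Valence configurations: P³⁺ [Ne]3s², N³⁺ [He]2s², C³⁺ [He]2s¹.
The numbers (kJ/mol): P 4964, N 7475, C 6223, Ca 6491, B 25026.
Hence IE_4: P < C < Ca < N < B.

B > N > Ca > C > P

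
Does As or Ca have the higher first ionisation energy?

As

Ca is in period 4, group 2; As is in period 4, group 15.
Across a period the outer electron is held more tightly (higher IE₁); down a group it sits in a higher shell, more shielded, and comes off more easily.
All lie in period 4, so first ionization energy increases left to right.
So As has the higher first ionisation energy (As > Ca).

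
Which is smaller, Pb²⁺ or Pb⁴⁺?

Pb⁴⁺

Both ions have Z = 82 protons, but Pb⁴⁺ has lost more electrons, so its remaining electrons feel a larger effective nuclear charge per electron and are pulled in more tightly.
Higher positive charge → smaller ion, so Pb²⁺ > Pb⁴⁺.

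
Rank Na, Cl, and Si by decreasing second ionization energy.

Na, Cl, Si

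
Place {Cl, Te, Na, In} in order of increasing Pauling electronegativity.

Na < In < Te < Cl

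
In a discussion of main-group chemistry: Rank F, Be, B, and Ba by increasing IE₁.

Ba, B, Be, F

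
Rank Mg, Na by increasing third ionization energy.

Na < Mg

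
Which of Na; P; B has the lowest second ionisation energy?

P

Consider each +1 ion: Na⁺ is the bare [Ne] core; P⁺ still has 4 valence electrons; B⁺ still has 2 valence electrons.
Core electrons are held far more tightly than valence electrons, so Na tops the IE_2 order.
Valence configurations: P⁺ [Ne]3s²3p², B⁺ [He]2s².
Approximate IE_2 values (kJ/mol): Na 4562, P 1907, B 2427.
Overall IE_2 order: P < B < Na.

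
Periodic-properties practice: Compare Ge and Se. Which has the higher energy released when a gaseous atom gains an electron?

Se

Ge is in period 4, group 14; Se is in period 4, group 16.
EA tends to increase across a period and decrease down a group, though the pattern is less regular than for IE or radius.
All lie in period 4, so electron affinity increases left to right.
So Se has the higher energy released when a gaseous atom gains an electron (Se > Ge).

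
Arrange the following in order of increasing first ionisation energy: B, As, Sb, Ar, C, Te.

B < Sb < Te < As < C < Ar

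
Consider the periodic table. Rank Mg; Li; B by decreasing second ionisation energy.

The second ionization energy removes an electron from the +1 ion. For each element: Mg⁺ still has 1 valence electron; Li⁺ is the bare [He] core; B⁺ still has 2 valence electrons.
Core electrons are held far more tightly than valence electrons, so Li tops the IE_2 order.
Valence configurations: Mg⁺ [Ne]3s¹, B⁺ [He]2s².
The numbers (kJ/mol): Mg 1451, Li 7298, B 2427.
Hence IE_2: Mg < B < Li.

Li, B, Mg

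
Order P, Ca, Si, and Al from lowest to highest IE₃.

Consider each +2 ion: P²⁺ still has 3 valence electrons; Ca²⁺ is the bare [Ar] core; Si²⁺ still has 2 valence electrons; Al²⁺ still has 1 valence electron.
Core electrons are held far more tightly than valence electrons, so Ca tops the IE_3 order.
Valence configurations: P²⁺ [Ne]3s²3p¹, Si²⁺ [Ne]3s², Al²⁺ [Ne]3s¹.
P²⁺ loses a lone 3p electron whereas Si²⁺ must break into a filled 3s² pair, so IE_3(Si) > IE_3(P) even though P has the higher nuclear charge.
The numbers (kJ/mol): P 2914, Ca 4912, Si 3232, Al 2745.
Hence IE_3: Al < P < Si < Ca.

Al < P < Si < Ca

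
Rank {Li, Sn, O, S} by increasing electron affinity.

Li < Sn < O < S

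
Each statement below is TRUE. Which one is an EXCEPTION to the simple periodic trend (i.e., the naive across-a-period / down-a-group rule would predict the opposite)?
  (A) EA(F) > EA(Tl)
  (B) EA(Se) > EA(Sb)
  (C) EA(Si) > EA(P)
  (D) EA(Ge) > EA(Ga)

(C)

The general trend: electron affinity increases across a period and decreases down a group.
(A) F (period 2, group 17) vs Tl (period 6, group 13): the stated order agrees with the simple trend.
(B) Se (period 4, group 16) vs Sb (period 5, group 15): the stated order agrees with the simple trend.
(C) Si (period 3, group 14) vs P (period 3, group 15): the stated order contradicts the simple trend.
(D) Ge (period 4, group 14) vs Ga (period 4, group 13): the stated order agrees with the simple trend.
The exception is (C): adding an electron to P's half-filled 3p³ is unfavourable, so Si (3p²) has the more exothermic EA.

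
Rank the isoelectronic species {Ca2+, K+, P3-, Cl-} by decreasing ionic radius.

P3-, Cl-, K+, Ca2+

All of these have 18 electrons, so size is governed by nuclear charge alone: the more protons, the stronger the pull on the same electron cloud, and the smaller the ion.
Nuclear charges: Ca2+ (Z=20), K+ (Z=19), Cl- (Z=17), P3- (Z=15).
Largest to smallest: P3- > Cl- > K+ > Ca2+.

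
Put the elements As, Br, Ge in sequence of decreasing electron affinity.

Br, Ge, As

Ge is in period 4, group 14; As is in period 4, group 15; Br is in period 4, group 17.
EA tends to increase across a period and decrease down a group, though the pattern is less regular than for IE or radius.
All lie in period 4; the across-period trend (electron affinity increases left to right) applies, with the exception below.
Note the exception: Ge has a higher electron affinity than As, contrary to the simple trend — adding an electron to As's half-filled 4p³ is unfavourable, so Ge (4p²) has the more exothermic EA.
Tabulated electron affinity (kJ/mol): Ge 119, As 78, Br 325.
So from highest to lowest: Br > Ge > As.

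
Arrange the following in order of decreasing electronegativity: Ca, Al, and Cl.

Cl, Al, Ca

Al is in period 3, group 13; Cl is in period 3, group 17; Ca is in period 4, group 2.
Electronegativity increases across a period and decreases down a group, tracking effective nuclear charge and atomic size.
Neither a single period nor a single group — weigh both effects.
Al > Ca: relative to Ca, both the across-period and down-group shifts push Al's electronegativity up.
Cl > Al: Cl lies to the right of Al in period 3, so the across-period effect alone puts Cl higher.
Approximate values (Pauling): Al 1.61, Cl 3.16, Ca 1.00.
So from highest to lowest: Cl > Al > Ca.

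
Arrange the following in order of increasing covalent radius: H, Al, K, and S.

H, S, Al, K

H is in period 1, group 1; Al is in period 3, group 13; S is in period 3, group 16; K is in period 4, group 1.
Moving right in a period, electrons are added to the same shell under a stronger nuclear pull, so atoms get smaller; moving down, a new shell is opened and atoms get larger.
Neither a single period nor a single group — weigh both effects.
S > H: period and group pull opposite ways; the down-group shift dominates (103 vs 32 pm).
Al > S: Al lies to the left of S in period 3, so the across-period effect alone puts Al larger.
K > Al: relative to Al, both the across-period and down-group shifts push K's atomic radius up.
Approximate values (pm): H 32, Al 126, S 103, K 196.
So from smallest to largest: H < S < Al < K.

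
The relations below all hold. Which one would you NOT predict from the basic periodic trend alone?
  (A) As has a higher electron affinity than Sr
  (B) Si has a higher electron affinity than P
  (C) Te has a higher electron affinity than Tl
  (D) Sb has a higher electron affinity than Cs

(B)

The general trend: electron affinity increases across a period and decreases down a group.
(A) As (period 4, group 15) vs Sr (period 5, group 2): the stated order agrees with the simple trend.
(B) Si (period 3, group 14) vs P (period 3, group 15): the stated order contradicts the simple trend.
(C) Te (period 5, group 16) vs Tl (period 6, group 13): the stated order agrees with the simple trend.
(D) Sb (period 5, group 15) vs Cs (period 6, group 1): the stated order agrees with the simple trend.
The exception is (B): adding an electron to P's half-filled 3p³ is unfavourable, so Si (3p²) has the more exothermic EA.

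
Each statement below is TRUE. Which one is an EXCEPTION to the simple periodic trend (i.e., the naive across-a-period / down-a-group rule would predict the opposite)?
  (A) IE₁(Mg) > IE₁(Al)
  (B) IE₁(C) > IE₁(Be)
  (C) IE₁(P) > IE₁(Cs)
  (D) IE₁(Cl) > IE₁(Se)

The general trend: first ionization energy increases across a period and decreases down a group.
(A) Mg (period 3, group 2) vs Al (period 3, group 13): the stated order contradicts the simple trend.
(B) C (period 2, group 14) vs Be (period 2, group 2): the stated order agrees with the simple trend.
(C) P (period 3, group 15) vs Cs (period 6, group 1): the stated order agrees with the simple trend.
(D) Cl (period 3, group 17) vs Se (period 4, group 16): the stated order agrees with the simple trend.
The exception is (A): Al's single 3p electron is easier to remove than one from Mg's filled 3s².

(A)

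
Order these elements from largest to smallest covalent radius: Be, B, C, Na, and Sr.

Across a period the added protons contract the valence shell; down a group each new principal shell makes the atom larger.
These span different periods and groups, so the two trends combine.
B > C: both are in period 2; the period trend gives B the larger value.
Be > B: both are in period 2; the period trend gives Be the larger value.
Na > Be: both effects reinforce here, so Na is clearly the larger of the two.
Sr > Na: period and group pull opposite ways; the down-group shift dominates (185 vs 155 pm).
Approximate values (pm): Be 102, B 85, C 75, Na 155, Sr 185.
So from largest to smallest: Sr > Na > Be > B > C.

Sr > Na > Be > B > C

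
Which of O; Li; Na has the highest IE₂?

After 1 electron has been removed, what remains? O⁺ still has 5 valence electrons; Li⁺ is the bare [He] core; Na⁺ is the bare [Ne] core.
Breaking into a closed-shell core is much more expensive than removing a leftover valence electron — Na and Li have the largest IE_2 here.
Approximate IE_2 values (kJ/mol): O 3388, Li 7298, Na 4562.
Overall IE_2 order: O < Na < Li.

Li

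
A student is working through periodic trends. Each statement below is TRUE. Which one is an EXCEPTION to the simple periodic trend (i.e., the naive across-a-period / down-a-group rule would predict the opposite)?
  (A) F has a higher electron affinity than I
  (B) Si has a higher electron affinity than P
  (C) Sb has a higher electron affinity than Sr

(B)

The general trend: electron affinity increases across a period and decreases down a group.
(A) F (period 2, group 17) vs I (period 5, group 17): the stated order agrees with the simple trend.
(B) Si (period 3, group 14) vs P (period 3, group 15): the stated order contradicts the simple trend.
(C) Sb (period 5, group 15) vs Sr (period 5, group 2): the stated order agrees with the simple trend.
The exception is (B): adding an electron to P's half-filled 3p³ is unfavourable, so Si (3p²) has the more exothermic EA.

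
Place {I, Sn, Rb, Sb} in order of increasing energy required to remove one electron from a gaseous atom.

Rb, Sn, Sb, I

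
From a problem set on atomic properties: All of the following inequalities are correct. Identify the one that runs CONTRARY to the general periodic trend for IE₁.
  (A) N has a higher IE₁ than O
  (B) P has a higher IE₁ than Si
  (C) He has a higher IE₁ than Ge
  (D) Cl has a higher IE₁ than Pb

The general trend: IE₁ increases across a period and decreases down a group.
(A) N (period 2, group 15) vs O (period 2, group 16): the stated order contradicts the simple trend.
(B) P (period 3, group 15) vs Si (period 3, group 14): the stated order agrees with the simple trend.
(C) He (period 1, group 18) vs Ge (period 4, group 14): the stated order agrees with the simple trend.
(D) Cl (period 3, group 17) vs Pb (period 6, group 14): the stated order agrees with the simple trend.
The exception is (A): pairing an electron in O's 2p⁴ costs repulsion energy, so O ionizes more easily than half-filled N (2p³).

(A)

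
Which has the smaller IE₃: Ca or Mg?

IE_3 is the cost of taking one more electron from the +2 cation: Ca²⁺ is the bare [Ar] core; Mg²⁺ is the bare [Ne] core.
All of these are removing an electron from a noble-gas core or deeper; the smaller core (lower principal quantum number) is held far more tightly, and within a period the higher nuclear charge binds the same core more tightly.
Approximate IE_3 values (kJ/mol): Ca 4912, Mg 7733.
So the third ionization energies run Ca < Mg.

Ca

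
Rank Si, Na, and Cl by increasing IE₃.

Si < Cl < Na

After 2 electrons have been removed, what remains? Si²⁺ still has 2 valence electrons; Na²⁺ is already 1 electron into the core; Cl²⁺ still has 5 valence electrons.
Core electrons are held far more tightly than valence electrons, so Na tops the IE_3 order.
Valence configurations: Si²⁺ [Ne]3s², Cl²⁺ [Ne]3s²3p³.
Approximate IE_3 values (kJ/mol): Si 3232, Na 6910, Cl 3822.
Overall IE_3 order: Si < Cl < Na.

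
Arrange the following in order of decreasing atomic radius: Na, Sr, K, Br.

K > Sr > Na > Br

Na is in period 3, group 1; K is in period 4, group 1; Br is in period 4, group 17; Sr is in period 5, group 2.
Moving right in a period, electrons are added to the same shell under a stronger nuclear pull, so atoms get smaller; moving down, a new shell is opened and atoms get larger.
These span different periods and groups, so the two trends combine.
Na > Br: the two effects oppose for this pair; the across-period effect wins (155 vs 114 pm).
Sr > Na: period and group pull opposite ways; the down-group shift dominates (185 vs 155 pm).
K > Sr: the two effects oppose for this pair; the across-period effect wins (196 vs 185 pm).
Tabulated atomic radius (pm): Na 155, K 196, Br 114, Sr 185.
So from largest to smallest: K > Sr > Na > Br.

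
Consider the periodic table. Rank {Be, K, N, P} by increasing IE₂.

Consider each +1 ion: Be⁺ still has 1 valence electron; K⁺ is the bare [Ar] core; N⁺ still has 4 valence electrons; P⁺ still has 4 valence electrons.
Pulling an electron out of a noble-gas core costs far more than removing a remaining valence electron, so K sits at the high end of IE_2.
Valence configurations: Be⁺ [He]2s¹, N⁺ [He]2s²2p², P⁺ [Ne]3s²3p².
Tabulated IE_2 (kJ/mol): Be 1757, K 3052, N 2856, P 1907.
Putting it together, IE_2: Be < P < N < K.

Be, P, N, K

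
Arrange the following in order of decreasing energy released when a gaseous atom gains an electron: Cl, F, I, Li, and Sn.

Electron affinity generally becomes more exothermic across a period toward the halogens and less exothermic down a group.
These span different periods and groups, so the two trends combine.
Sn > Li: the two effects oppose for this pair; the across-period effect wins (107 vs 60 kJ/mol).
I > Sn: I lies to the right of Sn in period 5, so the across-period effect alone puts I higher.
F > I: they share group 17; the group trend gives F the larger value.
Cl > F: this pair runs against the simple trend — see the exception note.
Note the exception: Cl has a higher electron affinity than F, contrary to the simple trend — F's small 2p subshell makes the incoming electron feel strong e⁻–e⁻ repulsion, so Cl actually releases more energy on gaining an electron.
For reference (kJ/mol): Li 60, F 328, Cl 349, Sn 107, I 295.
So from highest to lowest: Cl > F > I > Sn > Li.

Cl, F, I, Sn, Li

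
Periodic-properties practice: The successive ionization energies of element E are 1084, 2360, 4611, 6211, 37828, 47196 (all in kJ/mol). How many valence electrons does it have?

4

Look for the largest jump between consecutive ionization energies: IE5/IE4 ≈ 6.1, far larger than any earlier ratio.
That jump marks the point where a core electron is being removed. So the atom has 4 valence electrons.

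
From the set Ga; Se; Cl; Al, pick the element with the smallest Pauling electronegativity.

Smaller atoms with higher effective nuclear charge are more electronegative.
Neither a single period nor a single group — weigh both effects.
Ga > Al: this pair runs against the simple trend — see the exception note.
Se > Ga: Se lies to the right of Ga in period 4, so the across-period effect alone puts Se higher.
Cl > Se: both effects reinforce here, so Cl is clearly the higher of the two.
Note the exception: Ga has a higher electronegativity than Al, contrary to the simple trend — poor shielding by filled d (and f) subshells raises the heavier element's effective nuclear charge more than the simple down-group trend predicts.
Approximate values (Pauling): Al 1.61, Cl 3.16, Ga 1.81, Se 2.55.
The smallest Pauling electronegativity among these belongs to Al.

Al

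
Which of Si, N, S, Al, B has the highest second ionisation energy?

N

The second ionization energy removes an electron from the +1 ion. For each element: Si⁺ still has 3 valence electrons; N⁺ still has 4 valence electrons; S⁺ still has 5 valence electrons; Al⁺ still has 2 valence electrons; B⁺ still has 2 valence electrons.
All are still removing valence electrons, so compare the +1 ions as you would atoms: IE_2 generally rises across a period (higher Z_eff) and falls down a group (larger shell), subject to the usual subshell exceptions.
Valence configurations: Si⁺ [Ne]3s²3p¹, N⁺ [He]2s²2p², S⁺ [Ne]3s²3p³, Al⁺ [Ne]3s², B⁺ [He]2s².
Si⁺ loses a lone 3p electron whereas Al⁺ must break into a filled 3s² pair, so IE_2(Al) > IE_2(Si) even though Si has the higher nuclear charge.
The numbers (kJ/mol): Si 1577, N 2856, S 2252, Al 1817, B 2427.
Overall IE_2 order: Si < Al < S < B < N.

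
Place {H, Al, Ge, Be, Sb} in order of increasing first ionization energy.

Al, Ge, Sb, Be, H

Removing the outermost electron gets harder across a period and easier down a group.
These sit on a diagonal, where the across-period and down-group effects partly cancel.
Ge > Al: period and group pull opposite ways; the across-period shift dominates (762 vs 578 kJ/mol).
Sb > Ge: the two effects oppose for this pair; the across-period effect wins (831 vs 762 kJ/mol).
Be > Sb: period and group pull opposite ways; the down-group shift dominates (900 vs 831 kJ/mol).
H > Be: period and group pull opposite ways; the down-group shift dominates (1312 vs 900 kJ/mol).
For reference (kJ/mol): H 1312, Be 900, Al 578, Ge 762, Sb 831.
So from lowest to highest: Al < Ge < Sb < Be < H.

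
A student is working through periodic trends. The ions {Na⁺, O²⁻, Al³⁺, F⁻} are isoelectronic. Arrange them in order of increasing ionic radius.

All of these have 10 electrons, so size is governed by nuclear charge alone: the more protons, the stronger the pull on the same electron cloud, and the smaller the ion.
Nuclear charges: Al³⁺ (Z=13), Na⁺ (Z=11), F⁻ (Z=9), O²⁻ (Z=8).
Smallest to largest: Al³⁺ < Na⁺ < F⁻ < O²⁻.

Al³⁺ < Na⁺ < F⁻ < O²⁻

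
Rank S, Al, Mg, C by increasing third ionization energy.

Al < S < C < Mg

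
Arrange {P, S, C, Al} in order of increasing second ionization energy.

Al < P < S < C

IE_2 is the cost of taking one more electron from the +1 cation: P⁺ still has 4 valence electrons; S⁺ still has 5 valence electrons; C⁺ still has 3 valence electrons; Al⁺ still has 2 valence electrons.
All are still removing valence electrons, so compare the +1 ions as you would atoms: IE_2 generally rises across a period (higher Z_eff) and falls down a group (larger shell), subject to the usual subshell exceptions.
Valence configurations: P⁺ [Ne]3s²3p², S⁺ [Ne]3s²3p³, C⁺ [He]2s²2p¹, Al⁺ [Ne]3s².
The numbers (kJ/mol): P 1907, S 2252, C 2353, Al 1817.
Overall IE_2 order: Al < P < S < C.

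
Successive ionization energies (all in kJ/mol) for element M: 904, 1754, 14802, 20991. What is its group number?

Group 2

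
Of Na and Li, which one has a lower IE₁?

Li is in period 2, group 1; Na is in period 3, group 1.
IE₁ increases left→right with effective nuclear charge and decreases top→bottom as the valence shell moves farther out.
All are in group 1, so first ionization energy increases up the group.
So Na has the lower IE₁ (Na < Li).

Na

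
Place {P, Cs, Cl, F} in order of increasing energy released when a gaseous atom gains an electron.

Cs < P < F < Cl

EA tends to increase across a period and decrease down a group, though the pattern is less regular than for IE or radius.
Here both period and group differ, so the two effects have to be weighed against each other.
P > Cs: relative to Cs, both the across-period and down-group shifts push P's electron affinity up.
F > P: relative to P, both the across-period and down-group shifts push F's electron affinity up.
Cl > F: this pair runs against the simple trend — see the exception note.
Note the exception: Cl has a higher electron affinity than F, contrary to the simple trend — F's small 2p subshell makes the incoming electron feel strong e⁻–e⁻ repulsion, so Cl actually releases more energy on gaining an electron.
For reference (kJ/mol): F 328, P 72, Cl 349, Cs 46.
So from lowest to highest: Cs < P < F < Cl.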